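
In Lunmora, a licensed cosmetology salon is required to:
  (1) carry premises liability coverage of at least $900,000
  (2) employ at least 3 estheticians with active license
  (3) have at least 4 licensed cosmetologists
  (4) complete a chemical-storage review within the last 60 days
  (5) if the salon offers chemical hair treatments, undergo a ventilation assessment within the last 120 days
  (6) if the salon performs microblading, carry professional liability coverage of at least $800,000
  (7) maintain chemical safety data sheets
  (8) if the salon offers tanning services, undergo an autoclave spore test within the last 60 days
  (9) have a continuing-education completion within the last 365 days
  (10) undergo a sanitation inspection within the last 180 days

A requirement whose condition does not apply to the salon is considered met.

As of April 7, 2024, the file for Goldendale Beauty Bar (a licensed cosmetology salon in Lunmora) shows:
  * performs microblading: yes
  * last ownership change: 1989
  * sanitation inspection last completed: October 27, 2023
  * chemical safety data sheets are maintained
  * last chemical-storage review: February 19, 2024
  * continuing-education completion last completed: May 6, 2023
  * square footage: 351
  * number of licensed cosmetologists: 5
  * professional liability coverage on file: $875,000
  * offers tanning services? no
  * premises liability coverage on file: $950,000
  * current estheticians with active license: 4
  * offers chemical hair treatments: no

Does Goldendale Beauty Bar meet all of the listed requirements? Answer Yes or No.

1. premises liability coverage $950,000 ≥ $900,000 → met
2. estheticians with active license 4 ≥ 3 → met
3. licensed cosmetologists 5 ≥ 4 → met
4. chemical-storage review 48 days ago vs limit 60 → met
5. condition 'offers chemical hair treatments' does not hold → requirement n/a → met
6. condition 'performs microblading' holds; professional liability coverage $875,000 ≥ $800,000 → met
7. chemical safety data sheets present → met
8. condition 'offers tanning services' does not hold → requirement n/a → met
9. continuing-education completion 337 days ago vs limit 365 → met
10. sanitation inspection 163 days ago vs limit 180 → met
All met.

Yes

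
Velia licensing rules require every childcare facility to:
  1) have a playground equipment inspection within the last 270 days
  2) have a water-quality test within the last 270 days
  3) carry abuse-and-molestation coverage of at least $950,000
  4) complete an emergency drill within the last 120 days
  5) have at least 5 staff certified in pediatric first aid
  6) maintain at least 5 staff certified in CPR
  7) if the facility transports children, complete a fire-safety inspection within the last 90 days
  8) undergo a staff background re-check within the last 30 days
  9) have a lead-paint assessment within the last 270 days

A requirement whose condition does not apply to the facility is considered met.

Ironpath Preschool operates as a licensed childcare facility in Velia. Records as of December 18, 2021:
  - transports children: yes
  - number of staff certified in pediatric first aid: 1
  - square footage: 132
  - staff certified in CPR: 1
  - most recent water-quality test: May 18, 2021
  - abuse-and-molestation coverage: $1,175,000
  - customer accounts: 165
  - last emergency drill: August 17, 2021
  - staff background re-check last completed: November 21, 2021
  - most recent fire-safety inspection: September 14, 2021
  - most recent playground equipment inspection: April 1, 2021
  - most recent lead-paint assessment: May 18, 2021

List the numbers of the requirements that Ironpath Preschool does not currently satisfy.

1. playground equipment inspection 261 days ago vs limit 270 → met
2. water-quality test 214 days ago vs limit 270 → met
3. abuse-and-molestation coverage $1,175,000 ≥ $950,000 → met
4. emergency drill 123 days ago vs limit 120 → not met
5. staff certified in pediatric first aid 1 < 5 → not met
6. staff certified in CPR 1 < 5 → not met
7. condition 'transports children' holds; fire-safety inspection 95 days ago vs limit 90 → not met
8. staff background re-check 27 days ago vs limit 30 → met
9. lead-paint assessment 214 days ago vs limit 270 → met
Not met: 4, 5, 6, 7

4, 5, 6, 7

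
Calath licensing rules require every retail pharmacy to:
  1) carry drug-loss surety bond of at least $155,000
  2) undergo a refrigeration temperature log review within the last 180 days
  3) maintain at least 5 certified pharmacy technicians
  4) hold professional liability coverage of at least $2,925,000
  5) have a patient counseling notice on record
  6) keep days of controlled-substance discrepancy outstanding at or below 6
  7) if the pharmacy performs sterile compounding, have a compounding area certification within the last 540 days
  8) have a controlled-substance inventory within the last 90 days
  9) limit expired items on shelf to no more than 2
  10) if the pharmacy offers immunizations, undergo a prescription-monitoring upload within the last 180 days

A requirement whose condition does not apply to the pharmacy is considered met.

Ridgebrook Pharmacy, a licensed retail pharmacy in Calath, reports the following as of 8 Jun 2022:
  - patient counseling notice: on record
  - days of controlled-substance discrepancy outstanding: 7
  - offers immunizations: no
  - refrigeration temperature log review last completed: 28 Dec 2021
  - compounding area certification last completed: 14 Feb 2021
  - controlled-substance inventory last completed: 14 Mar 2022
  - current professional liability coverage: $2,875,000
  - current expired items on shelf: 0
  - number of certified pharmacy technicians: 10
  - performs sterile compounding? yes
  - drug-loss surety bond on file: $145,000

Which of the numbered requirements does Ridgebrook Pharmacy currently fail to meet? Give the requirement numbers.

1. drug-loss surety bond $145,000 < $155,000 → not met
2. refrigeration temperature log review 162 days ago vs limit 180 → met
3. certified pharmacy technicians 10 ≥ 5 → met
4. professional liability coverage $2,875,000 < $2,925,000 → not met
5. patient counseling notice present → met
6. days of controlled-substance discrepancy outstanding 7 > 6 → not met
7. condition 'performs sterile compounding' holds; compounding area certification 479 days ago vs limit 540 → met
8. controlled-substance inventory 86 days ago vs limit 90 → met
9. expired items on shelf 0 ≤ 2 → met
10. condition 'offers immunizations' does not hold → requirement n/a → met
Not met: 1, 4, 6

1, 4, 6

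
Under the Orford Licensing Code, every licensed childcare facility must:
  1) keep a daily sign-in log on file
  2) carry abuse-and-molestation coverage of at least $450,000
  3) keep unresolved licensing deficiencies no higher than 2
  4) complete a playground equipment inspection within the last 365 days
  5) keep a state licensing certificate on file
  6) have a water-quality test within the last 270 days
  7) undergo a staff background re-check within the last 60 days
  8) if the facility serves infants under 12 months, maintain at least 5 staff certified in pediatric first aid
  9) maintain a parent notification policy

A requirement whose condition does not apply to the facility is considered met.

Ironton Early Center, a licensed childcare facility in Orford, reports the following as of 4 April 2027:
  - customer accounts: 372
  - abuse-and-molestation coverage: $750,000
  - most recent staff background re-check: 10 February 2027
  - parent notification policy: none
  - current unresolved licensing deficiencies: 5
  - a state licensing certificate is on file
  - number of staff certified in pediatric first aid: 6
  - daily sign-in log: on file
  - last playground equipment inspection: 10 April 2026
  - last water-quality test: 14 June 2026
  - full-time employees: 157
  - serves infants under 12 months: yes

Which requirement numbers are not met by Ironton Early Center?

1. daily sign-in log present → met
2. abuse-and-molestation coverage $750,000 ≥ $450,000 → met
3. unresolved licensing deficiencies 5 > 2 → not met
4. playground equipment inspection 359 days ago vs limit 365 → met
5. state licensing certificate present → met
6. water-quality test 294 days ago vs limit 270 → not met
7. staff background re-check 53 days ago vs limit 60 → met
8. condition 'serves infants under 12 months' holds; staff certified in pediatric first aid 6 ≥ 5 → met
9. parent notification policy absent → not met
Not met: 3, 6, 9

3, 6, 9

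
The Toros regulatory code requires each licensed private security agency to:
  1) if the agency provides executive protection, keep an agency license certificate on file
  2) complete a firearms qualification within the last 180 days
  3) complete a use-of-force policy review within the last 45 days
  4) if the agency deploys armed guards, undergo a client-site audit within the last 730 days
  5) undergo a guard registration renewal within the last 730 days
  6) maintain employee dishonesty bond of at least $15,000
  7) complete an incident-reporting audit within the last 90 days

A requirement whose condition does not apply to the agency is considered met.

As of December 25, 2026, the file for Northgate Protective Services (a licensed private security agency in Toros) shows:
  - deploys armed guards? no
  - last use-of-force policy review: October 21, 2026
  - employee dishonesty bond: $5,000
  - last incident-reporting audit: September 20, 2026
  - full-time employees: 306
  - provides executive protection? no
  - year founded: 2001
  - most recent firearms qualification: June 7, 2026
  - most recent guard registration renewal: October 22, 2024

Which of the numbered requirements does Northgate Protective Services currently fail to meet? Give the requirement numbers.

2, 3, 5, 6, 7

1. condition 'provides executive protection' does not hold → requirement n/a → met
2. firearms qualification 201 days ago vs limit 180 → not met
3. use-of-force policy review 65 days ago vs limit 45 → not met
4. condition 'deploys armed guards' does not hold → requirement n/a → met
5. guard registration renewal 794 days ago vs limit 730 → not met
6. employee dishonesty bond $5,000 < $15,000 → not met
7. incident-reporting audit 96 days ago vs limit 90 → not met
Not met: 2, 3, 5, 6, 7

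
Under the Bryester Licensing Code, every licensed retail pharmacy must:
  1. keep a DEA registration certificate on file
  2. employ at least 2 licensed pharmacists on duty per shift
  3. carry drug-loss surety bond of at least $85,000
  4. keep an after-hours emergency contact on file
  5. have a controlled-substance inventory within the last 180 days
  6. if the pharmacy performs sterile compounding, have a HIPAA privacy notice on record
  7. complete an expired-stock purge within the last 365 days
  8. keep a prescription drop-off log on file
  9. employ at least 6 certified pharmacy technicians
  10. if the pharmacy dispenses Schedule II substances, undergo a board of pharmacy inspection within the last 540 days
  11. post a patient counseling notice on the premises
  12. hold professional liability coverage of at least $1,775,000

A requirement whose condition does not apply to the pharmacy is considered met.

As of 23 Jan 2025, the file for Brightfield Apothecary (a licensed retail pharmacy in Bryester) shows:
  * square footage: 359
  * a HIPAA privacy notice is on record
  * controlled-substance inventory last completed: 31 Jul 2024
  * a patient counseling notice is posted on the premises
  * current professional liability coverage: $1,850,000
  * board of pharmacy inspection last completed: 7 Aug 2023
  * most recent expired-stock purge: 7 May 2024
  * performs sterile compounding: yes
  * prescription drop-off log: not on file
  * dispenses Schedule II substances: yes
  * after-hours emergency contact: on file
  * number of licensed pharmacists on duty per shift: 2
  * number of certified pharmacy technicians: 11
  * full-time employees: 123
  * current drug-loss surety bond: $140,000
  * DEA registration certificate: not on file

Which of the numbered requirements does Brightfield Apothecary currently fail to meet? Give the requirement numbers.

1. DEA registration certificate absent → not met
2. licensed pharmacists on duty per shift 2 ≥ 2 → met
3. drug-loss surety bond $140,000 ≥ $85,000 → met
4. after-hours emergency contact present → met
5. controlled-substance inventory 176 days ago vs limit 180 → met
6. condition 'performs sterile compounding' holds; HIPAA privacy notice present → met
7. expired-stock purge 261 days ago vs limit 365 → met
8. prescription drop-off log absent → not met
9. certified pharmacy technicians 11 ≥ 6 → met
10. condition 'dispenses Schedule II substances' holds; board of pharmacy inspection 535 days ago vs limit 540 → met
11. patient counseling notice present → met
12. professional liability coverage $1,850,000 ≥ $1,775,000 → met
Not met: 1, 8

1, 8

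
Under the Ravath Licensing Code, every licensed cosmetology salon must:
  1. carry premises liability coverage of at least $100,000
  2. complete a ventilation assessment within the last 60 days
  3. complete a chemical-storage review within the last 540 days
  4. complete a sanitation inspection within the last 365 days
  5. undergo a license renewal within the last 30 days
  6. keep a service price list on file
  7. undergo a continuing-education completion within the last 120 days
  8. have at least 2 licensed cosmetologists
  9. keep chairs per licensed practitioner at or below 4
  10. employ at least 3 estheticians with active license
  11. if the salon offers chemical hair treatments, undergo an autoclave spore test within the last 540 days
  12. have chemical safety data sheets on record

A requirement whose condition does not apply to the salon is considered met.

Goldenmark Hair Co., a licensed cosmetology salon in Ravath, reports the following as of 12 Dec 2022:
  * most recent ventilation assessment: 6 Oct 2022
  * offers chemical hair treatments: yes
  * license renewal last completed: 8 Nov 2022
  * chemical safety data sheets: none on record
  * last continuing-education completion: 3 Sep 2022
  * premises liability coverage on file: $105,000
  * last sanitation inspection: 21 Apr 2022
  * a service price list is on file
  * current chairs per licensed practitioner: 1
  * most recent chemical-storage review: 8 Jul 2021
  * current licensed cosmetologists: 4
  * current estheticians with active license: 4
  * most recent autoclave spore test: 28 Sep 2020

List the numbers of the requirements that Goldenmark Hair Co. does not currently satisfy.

2, 5, 11, 12

1. premises liability coverage $105,000 ≥ $100,000 → met
2. ventilation assessment 67 days ago vs limit 60 → not met
3. chemical-storage review 522 days ago vs limit 540 → met
4. sanitation inspection 235 days ago vs limit 365 → met
5. license renewal 34 days ago vs limit 30 → not met
6. service price list present → met
7. continuing-education completion 100 days ago vs limit 120 → met
8. licensed cosmetologists 4 ≥ 2 → met
9. chairs per licensed practitioner 1 ≤ 4 → met
10. estheticians with active license 4 ≥ 3 → met
11. condition 'offers chemical hair treatments' holds; autoclave spore test 805 days ago vs limit 540 → not met
12. chemical safety data sheets absent → not met
Not met: 2, 5, 11, 12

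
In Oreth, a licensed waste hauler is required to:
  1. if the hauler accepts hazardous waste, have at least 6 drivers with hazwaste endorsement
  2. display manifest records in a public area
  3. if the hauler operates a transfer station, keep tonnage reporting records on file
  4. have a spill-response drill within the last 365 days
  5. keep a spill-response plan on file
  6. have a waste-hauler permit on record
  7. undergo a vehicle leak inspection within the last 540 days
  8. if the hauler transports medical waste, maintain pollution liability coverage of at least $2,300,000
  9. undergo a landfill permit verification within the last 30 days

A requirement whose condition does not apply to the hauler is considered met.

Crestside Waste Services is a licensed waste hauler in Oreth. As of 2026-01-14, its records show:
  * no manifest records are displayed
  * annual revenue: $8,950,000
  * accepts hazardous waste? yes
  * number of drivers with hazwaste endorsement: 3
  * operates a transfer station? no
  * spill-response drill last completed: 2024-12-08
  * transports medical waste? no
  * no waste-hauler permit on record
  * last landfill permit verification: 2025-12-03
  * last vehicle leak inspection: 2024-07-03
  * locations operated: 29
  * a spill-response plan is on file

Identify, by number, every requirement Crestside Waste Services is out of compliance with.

1. condition 'accepts hazardous waste' holds; drivers with hazwaste endorsement 3 < 6 → not met
2. manifest records absent → not met
3. condition 'operates a transfer station' does not hold → requirement n/a → met
4. spill-response drill 402 days ago vs limit 365 → not met
5. spill-response plan present → met
6. waste-hauler permit absent → not met
7. vehicle leak inspection 560 days ago vs limit 540 → not met
8. condition 'transports medical waste' does not hold → requirement n/a → met
9. landfill permit verification 42 days ago vs limit 30 → not met
Not met: 1, 2, 4, 6, 7, 9

1, 2, 4, 6, 7, 9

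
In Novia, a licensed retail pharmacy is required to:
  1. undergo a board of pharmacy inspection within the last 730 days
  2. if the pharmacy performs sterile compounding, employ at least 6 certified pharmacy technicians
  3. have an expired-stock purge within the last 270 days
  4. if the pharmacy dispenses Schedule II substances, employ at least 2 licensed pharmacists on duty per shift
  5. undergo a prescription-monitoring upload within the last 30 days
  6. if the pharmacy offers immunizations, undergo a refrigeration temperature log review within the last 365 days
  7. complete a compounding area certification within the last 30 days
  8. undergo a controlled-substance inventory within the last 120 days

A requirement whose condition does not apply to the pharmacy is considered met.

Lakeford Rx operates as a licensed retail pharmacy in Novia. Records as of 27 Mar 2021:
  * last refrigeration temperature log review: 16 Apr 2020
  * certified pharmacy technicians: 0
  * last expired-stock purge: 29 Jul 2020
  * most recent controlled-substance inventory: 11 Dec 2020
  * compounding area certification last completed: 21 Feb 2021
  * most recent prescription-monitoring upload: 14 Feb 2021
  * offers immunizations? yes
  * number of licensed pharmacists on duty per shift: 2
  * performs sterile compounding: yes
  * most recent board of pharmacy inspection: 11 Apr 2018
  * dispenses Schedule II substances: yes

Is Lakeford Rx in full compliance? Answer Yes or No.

No

1. board of pharmacy inspection 1081 days ago vs limit 730 → not met
2. condition 'performs sterile compounding' holds; certified pharmacy technicians 0 < 6 → not met
3. expired-stock purge 241 days ago vs limit 270 → met
4. condition 'dispenses Schedule II substances' holds; licensed pharmacists on duty per shift 2 ≥ 2 → met
5. prescription-monitoring upload 41 days ago vs limit 30 → not met
6. condition 'offers immunizations' holds; refrigeration temperature log review 345 days ago vs limit 365 → met
7. compounding area certification 34 days ago vs limit 30 → not met
8. controlled-substance inventory 106 days ago vs limit 120 → met
Not met: 1, 2, 5, 7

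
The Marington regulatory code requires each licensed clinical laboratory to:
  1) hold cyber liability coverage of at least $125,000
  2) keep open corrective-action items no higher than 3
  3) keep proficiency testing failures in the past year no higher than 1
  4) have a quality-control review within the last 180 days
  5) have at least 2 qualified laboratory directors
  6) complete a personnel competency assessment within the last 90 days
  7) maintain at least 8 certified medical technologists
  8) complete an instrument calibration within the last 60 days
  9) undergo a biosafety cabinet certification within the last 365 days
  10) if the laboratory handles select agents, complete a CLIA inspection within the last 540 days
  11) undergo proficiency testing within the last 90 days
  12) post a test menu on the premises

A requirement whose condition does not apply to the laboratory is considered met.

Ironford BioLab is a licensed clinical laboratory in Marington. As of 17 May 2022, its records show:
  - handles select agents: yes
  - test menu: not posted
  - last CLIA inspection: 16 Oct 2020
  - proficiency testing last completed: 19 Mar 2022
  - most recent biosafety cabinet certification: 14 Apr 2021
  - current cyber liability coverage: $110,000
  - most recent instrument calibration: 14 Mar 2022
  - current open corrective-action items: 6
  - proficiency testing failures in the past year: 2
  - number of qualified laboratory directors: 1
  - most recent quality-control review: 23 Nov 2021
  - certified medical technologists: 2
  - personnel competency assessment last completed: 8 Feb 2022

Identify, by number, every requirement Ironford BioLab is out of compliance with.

1, 2, 3, 5, 6, 7, 8, 9, 10, 12

1. cyber liability coverage $110,000 < $125,000 → not met
2. open corrective-action items 6 > 3 → not met
3. proficiency testing failures in the past year 2 > 1 → not met
4. quality-control review 175 days ago vs limit 180 → met
5. qualified laboratory directors 1 < 2 → not met
6. personnel competency assessment 98 days ago vs limit 90 → not met
7. certified medical technologists 2 < 8 → not met
8. instrument calibration 64 days ago vs limit 60 → not met
9. biosafety cabinet certification 398 days ago vs limit 365 → not met
10. condition 'handles select agents' holds; CLIA inspection 578 days ago vs limit 540 → not met
11. proficiency testing 59 days ago vs limit 90 → met
12. test menu absent → not met
Not met: 1, 2, 3, 5, 6, 7, 8, 9, 10, 12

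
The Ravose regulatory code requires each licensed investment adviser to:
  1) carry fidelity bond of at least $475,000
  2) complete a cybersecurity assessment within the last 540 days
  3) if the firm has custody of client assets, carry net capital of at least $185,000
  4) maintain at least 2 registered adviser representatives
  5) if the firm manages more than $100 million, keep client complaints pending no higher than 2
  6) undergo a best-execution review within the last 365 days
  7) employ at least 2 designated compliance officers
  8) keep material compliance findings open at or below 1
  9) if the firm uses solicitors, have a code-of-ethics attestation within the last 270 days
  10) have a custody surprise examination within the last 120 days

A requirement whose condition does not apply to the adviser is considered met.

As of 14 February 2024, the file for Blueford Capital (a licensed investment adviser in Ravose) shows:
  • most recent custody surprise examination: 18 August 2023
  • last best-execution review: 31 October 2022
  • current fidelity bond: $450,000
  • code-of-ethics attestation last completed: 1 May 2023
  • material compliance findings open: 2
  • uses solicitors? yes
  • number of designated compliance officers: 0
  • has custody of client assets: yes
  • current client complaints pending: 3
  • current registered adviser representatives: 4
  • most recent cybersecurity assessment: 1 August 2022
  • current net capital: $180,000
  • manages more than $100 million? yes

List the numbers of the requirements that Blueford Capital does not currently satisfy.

1. fidelity bond $450,000 < $475,000 → not met
2. cybersecurity assessment 562 days ago vs limit 540 → not met
3. condition 'has custody of client assets' holds; net capital $180,000 < $185,000 → not met
4. registered adviser representatives 4 ≥ 2 → met
5. condition 'manages more than $100 million' holds; client complaints pending 3 > 2 → not met
6. best-execution review 471 days ago vs limit 365 → not met
7. designated compliance officers 0 < 2 → not met
8. material compliance findings open 2 > 1 → not met
9. condition 'uses solicitors' holds; code-of-ethics attestation 289 days ago vs limit 270 → not met
10. custody surprise examination 180 days ago vs limit 120 → not met
Not met: 1, 2, 3, 5, 6, 7, 8, 9, 10

1, 2, 3, 5, 6, 7, 8, 9, 10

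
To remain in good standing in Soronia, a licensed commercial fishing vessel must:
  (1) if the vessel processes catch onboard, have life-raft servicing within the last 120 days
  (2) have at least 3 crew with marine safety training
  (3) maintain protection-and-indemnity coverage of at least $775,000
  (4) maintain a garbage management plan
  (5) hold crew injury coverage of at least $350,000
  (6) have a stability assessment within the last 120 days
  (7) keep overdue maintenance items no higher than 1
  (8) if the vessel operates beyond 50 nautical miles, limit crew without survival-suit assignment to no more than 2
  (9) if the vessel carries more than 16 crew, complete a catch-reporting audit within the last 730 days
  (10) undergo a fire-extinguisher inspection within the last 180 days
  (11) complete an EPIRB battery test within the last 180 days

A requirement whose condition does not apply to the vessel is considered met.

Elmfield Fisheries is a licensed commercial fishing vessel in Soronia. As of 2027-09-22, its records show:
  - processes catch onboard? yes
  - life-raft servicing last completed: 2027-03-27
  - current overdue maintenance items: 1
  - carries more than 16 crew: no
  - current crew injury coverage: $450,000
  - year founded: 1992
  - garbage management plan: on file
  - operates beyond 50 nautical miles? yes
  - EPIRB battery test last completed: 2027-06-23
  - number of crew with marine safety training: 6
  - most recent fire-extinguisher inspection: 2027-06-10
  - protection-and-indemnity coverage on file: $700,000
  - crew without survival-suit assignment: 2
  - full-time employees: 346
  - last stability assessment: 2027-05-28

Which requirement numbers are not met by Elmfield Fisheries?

1, 3

1. condition 'processes catch onboard' holds; life-raft servicing 179 days ago vs limit 120 → not met
2. crew with marine safety training 6 ≥ 3 → met
3. protection-and-indemnity coverage $700,000 < $775,000 → not met
4. garbage management plan present → met
5. crew injury coverage $450,000 ≥ $350,000 → met
6. stability assessment 117 days ago vs limit 120 → met
7. overdue maintenance items 1 ≤ 1 → met
8. condition 'operates beyond 50 nautical miles' holds; crew without survival-suit assignment 2 ≤ 2 → met
9. condition 'carries more than 16 crew' does not hold → requirement n/a → met
10. fire-extinguisher inspection 104 days ago vs limit 180 → met
11. EPIRB battery test 91 days ago vs limit 180 → met
Not met: 1, 3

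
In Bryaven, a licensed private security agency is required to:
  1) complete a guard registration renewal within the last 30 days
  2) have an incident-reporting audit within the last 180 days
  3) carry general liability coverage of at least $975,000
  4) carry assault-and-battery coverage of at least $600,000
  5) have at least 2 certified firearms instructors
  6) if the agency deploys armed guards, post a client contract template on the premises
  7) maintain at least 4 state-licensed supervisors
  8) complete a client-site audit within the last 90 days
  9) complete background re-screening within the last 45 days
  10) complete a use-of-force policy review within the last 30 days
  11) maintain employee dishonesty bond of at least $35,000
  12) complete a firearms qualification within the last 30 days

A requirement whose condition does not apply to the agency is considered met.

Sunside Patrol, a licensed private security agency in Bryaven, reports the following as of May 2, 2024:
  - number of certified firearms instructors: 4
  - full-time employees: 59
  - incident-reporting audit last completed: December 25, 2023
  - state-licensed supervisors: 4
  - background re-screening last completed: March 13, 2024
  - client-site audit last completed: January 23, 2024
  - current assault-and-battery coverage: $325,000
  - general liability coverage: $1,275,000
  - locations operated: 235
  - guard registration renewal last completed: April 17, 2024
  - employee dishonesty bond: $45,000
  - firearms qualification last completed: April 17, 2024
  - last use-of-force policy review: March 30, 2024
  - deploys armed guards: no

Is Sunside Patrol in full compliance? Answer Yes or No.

1. guard registration renewal 15 days ago vs limit 30 → met
2. incident-reporting audit 129 days ago vs limit 180 → met
3. general liability coverage $1,275,000 ≥ $975,000 → met
4. assault-and-battery coverage $325,000 < $600,000 → not met
5. certified firearms instructors 4 ≥ 2 → met
6. condition 'deploys armed guards' does not hold → requirement n/a → met
7. state-licensed supervisors 4 ≥ 4 → met
8. client-site audit 100 days ago vs limit 90 → not met
9. background re-screening 50 days ago vs limit 45 → not met
10. use-of-force policy review 33 days ago vs limit 30 → not met
11. employee dishonesty bond $45,000 ≥ $35,000 → met
12. firearms qualification 15 days ago vs limit 30 → met
Not met: 4, 8, 9, 10

No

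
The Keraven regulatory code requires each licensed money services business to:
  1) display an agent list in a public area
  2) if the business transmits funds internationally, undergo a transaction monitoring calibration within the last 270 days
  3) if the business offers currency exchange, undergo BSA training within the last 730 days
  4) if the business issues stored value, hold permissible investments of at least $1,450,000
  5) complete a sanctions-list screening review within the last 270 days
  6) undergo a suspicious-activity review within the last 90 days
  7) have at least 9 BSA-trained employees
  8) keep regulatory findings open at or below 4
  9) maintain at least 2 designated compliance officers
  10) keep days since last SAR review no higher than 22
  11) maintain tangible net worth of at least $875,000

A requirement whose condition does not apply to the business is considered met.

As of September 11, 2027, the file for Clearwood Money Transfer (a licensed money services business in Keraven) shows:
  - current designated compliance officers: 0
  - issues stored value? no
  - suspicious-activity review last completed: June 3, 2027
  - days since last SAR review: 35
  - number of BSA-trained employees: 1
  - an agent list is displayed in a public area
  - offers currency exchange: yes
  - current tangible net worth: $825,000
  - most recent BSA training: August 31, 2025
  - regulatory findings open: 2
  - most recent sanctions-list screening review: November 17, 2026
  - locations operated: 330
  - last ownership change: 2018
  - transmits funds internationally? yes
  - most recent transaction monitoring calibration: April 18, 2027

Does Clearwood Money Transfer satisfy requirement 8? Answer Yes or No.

Yes

8. regulatory findings open 2 ≤ 4 → met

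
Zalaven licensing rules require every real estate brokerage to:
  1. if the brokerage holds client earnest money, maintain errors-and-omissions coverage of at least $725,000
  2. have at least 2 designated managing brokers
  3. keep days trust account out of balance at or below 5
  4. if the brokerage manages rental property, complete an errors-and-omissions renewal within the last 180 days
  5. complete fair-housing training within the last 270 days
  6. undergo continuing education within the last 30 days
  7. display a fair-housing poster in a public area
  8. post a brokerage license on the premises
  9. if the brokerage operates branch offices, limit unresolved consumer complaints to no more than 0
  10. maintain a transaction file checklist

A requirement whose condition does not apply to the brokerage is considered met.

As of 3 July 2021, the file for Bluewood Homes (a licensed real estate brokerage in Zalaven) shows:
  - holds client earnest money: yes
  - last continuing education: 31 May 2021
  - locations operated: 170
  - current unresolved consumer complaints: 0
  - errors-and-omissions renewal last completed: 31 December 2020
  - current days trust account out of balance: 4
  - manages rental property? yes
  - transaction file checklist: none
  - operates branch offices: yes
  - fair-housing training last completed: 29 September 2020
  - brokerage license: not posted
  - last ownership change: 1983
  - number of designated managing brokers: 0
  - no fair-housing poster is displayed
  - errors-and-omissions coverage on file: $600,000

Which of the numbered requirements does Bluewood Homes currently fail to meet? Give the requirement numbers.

1, 2, 4, 5, 6, 7, 8, 10

1. condition 'holds client earnest money' holds; errors-and-omissions coverage $600,000 < $725,000 → not met
2. designated managing brokers 0 < 2 → not met
3. days trust account out of balance 4 ≤ 5 → met
4. condition 'manages rental property' holds; errors-and-omissions renewal 184 days ago vs limit 180 → not met
5. fair-housing training 277 days ago vs limit 270 → not met
6. continuing education 33 days ago vs limit 30 → not met
7. fair-housing poster absent → not met
8. brokerage license absent → not met
9. condition 'operates branch offices' holds; unresolved consumer complaints 0 ≤ 0 → met
10. transaction file checklist absent → not met
Not met: 1, 2, 4, 5, 6, 7, 8, 10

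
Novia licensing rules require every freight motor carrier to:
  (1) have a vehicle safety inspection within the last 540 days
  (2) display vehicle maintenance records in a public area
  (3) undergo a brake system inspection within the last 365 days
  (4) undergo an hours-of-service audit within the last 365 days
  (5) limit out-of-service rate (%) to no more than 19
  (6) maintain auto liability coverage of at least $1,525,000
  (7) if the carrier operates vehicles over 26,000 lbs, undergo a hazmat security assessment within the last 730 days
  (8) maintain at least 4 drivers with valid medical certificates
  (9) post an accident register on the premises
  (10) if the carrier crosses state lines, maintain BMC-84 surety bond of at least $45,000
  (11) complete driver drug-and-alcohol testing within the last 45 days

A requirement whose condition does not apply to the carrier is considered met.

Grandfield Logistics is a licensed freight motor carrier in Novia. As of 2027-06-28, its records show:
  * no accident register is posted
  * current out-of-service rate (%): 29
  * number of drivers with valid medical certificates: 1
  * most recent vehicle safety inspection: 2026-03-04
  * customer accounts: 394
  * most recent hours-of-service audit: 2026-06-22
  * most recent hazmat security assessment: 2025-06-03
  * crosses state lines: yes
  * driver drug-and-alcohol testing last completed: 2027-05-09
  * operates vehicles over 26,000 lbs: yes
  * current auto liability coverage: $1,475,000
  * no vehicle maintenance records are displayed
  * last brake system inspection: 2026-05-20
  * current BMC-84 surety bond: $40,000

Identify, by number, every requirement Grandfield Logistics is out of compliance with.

1. vehicle safety inspection 481 days ago vs limit 540 → met
2. vehicle maintenance records absent → not met
3. brake system inspection 404 days ago vs limit 365 → not met
4. hours-of-service audit 371 days ago vs limit 365 → not met
5. out-of-service rate (%) 29 > 19 → not met
6. auto liability coverage $1,475,000 < $1,525,000 → not met
7. condition 'operates vehicles over 26,000 lbs' holds; hazmat security assessment 755 days ago vs limit 730 → not met
8. drivers with valid medical certificates 1 < 4 → not met
9. accident register absent → not met
10. condition 'crosses state lines' holds; BMC-84 surety bond $40,000 < $45,000 → not met
11. driver drug-and-alcohol testing 50 days ago vs limit 45 → not met
Not met: 2, 3, 4, 5, 6, 7, 8, 9, 10, 11

2, 3, 4, 5, 6, 7, 8, 9, 10, 11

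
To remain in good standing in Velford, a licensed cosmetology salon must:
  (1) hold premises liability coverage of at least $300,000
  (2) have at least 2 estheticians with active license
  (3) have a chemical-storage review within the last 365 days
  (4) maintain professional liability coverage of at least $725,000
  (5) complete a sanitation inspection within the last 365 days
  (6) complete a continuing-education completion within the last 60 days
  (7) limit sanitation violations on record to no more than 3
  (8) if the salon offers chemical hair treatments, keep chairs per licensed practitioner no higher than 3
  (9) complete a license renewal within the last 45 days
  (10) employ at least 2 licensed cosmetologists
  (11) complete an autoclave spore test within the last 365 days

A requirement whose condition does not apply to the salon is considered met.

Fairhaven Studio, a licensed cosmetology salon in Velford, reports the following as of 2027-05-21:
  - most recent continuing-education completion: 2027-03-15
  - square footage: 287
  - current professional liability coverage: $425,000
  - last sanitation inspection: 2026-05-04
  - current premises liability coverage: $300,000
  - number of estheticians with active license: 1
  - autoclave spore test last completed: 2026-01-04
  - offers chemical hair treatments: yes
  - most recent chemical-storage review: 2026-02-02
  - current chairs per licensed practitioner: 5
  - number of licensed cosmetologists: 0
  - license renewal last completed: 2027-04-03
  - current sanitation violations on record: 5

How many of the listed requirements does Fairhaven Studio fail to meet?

10

1. premises liability coverage $300,000 ≥ $300,000 → met
2. estheticians with active license 1 < 2 → not met
3. chemical-storage review 473 days ago vs limit 365 → not met
4. professional liability coverage $425,000 < $725,000 → not met
5. sanitation inspection 382 days ago vs limit 365 → not met
6. continuing-education completion 67 days ago vs limit 60 → not met
7. sanitation violations on record 5 > 3 → not met
8. condition 'offers chemical hair treatments' holds; chairs per licensed practitioner 5 > 3 → not met
9. license renewal 48 days ago vs limit 45 → not met
10. licensed cosmetologists 0 < 2 → not met
11. autoclave spore test 502 days ago vs limit 365 → not met
Not met: 10 of 11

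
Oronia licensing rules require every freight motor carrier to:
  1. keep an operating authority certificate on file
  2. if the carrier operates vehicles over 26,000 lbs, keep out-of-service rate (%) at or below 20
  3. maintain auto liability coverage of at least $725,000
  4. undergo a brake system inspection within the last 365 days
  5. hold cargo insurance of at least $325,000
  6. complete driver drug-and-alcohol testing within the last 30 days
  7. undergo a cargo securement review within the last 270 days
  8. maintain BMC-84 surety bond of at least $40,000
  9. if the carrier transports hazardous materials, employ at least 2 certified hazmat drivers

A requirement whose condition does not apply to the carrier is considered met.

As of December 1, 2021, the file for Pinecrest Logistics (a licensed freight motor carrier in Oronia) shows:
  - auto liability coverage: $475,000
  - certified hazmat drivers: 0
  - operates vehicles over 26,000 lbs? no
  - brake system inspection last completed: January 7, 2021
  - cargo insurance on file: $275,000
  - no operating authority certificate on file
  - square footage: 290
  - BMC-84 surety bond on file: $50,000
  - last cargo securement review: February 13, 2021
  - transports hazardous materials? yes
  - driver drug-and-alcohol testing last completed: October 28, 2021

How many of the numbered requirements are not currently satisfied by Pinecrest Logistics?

6

1. operating authority certificate absent → not met
2. condition 'operates vehicles over 26,000 lbs' does not hold → requirement n/a → met
3. auto liability coverage $475,000 < $725,000 → not met
4. brake system inspection 328 days ago vs limit 365 → met
5. cargo insurance $275,000 < $325,000 → not met
6. driver drug-and-alcohol testing 34 days ago vs limit 30 → not met
7. cargo securement review 291 days ago vs limit 270 → not met
8. BMC-84 surety bond $50,000 ≥ $40,000 → met
9. condition 'transports hazardous materials' holds; certified hazmat drivers 0 < 2 → not met
Not met: 6 of 9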